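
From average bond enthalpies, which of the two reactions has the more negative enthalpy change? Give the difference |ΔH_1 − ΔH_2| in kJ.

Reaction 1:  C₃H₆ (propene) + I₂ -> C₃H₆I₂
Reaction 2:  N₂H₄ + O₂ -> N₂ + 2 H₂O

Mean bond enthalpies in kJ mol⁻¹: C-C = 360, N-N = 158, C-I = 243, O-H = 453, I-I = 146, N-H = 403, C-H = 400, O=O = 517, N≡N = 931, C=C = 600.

Reaction 2, by 356 kJ

Reaction 1:
  Bonds broken (reactants):
    C-C: 1 × 360 = 360
    C-H: 6 × 400 = 2400
    C=C: 1 × 600 = 600
    I-I: 1 × 146 = 146
    Σ(broken) = 3506 kJ
  Bonds formed (products):
    C-C: 2 × 360 = 720
    C-H: 6 × 400 = 2400
    C-I: 2 × 243 = 486
    Σ(formed) = 3606 kJ
  ΔH_1 = 3506 − 3606 = −100 kJ
Reaction 2:
  Bonds broken (reactants):
    N-H: 4 × 403 = 1612
    N-N: 1 × 158 = 158
    O=O: 1 × 517 = 517
    Σ(broken) = 2287 kJ
  Bonds formed (products):
    N≡N: 1 × 931 = 931
    O-H: 4 × 453 = 1812
    Σ(formed) = 2743 kJ
  ΔH_2 = 2287 − 2743 = −456 kJ
ΔH_1 − ΔH_2 = +356 kJ, so reaction 2 has the more negative ΔH; |ΔH_1 − ΔH_2| = 356 kJ.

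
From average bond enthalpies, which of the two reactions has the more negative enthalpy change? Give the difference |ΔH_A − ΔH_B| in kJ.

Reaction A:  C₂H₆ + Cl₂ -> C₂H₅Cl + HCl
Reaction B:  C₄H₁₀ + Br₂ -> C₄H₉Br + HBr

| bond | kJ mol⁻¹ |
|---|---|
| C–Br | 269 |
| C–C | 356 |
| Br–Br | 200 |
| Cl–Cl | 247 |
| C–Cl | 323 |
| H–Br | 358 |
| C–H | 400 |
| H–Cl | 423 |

Reaction A, by 72 kJ

Reaction A:
  Bonds broken (reactants):
    C–C: 1 × 356 = 356
    C–H: 6 × 400 = 2400
    Cl–Cl: 1 × 247 = 247
    Σ(broken) = 3003 kJ
  Bonds formed (products):
    C–C: 1 × 356 = 356
    C–Cl: 1 × 323 = 323
    C–H: 5 × 400 = 2000
    H–Cl: 1 × 423 = 423
    Σ(formed) = 3102 kJ
  ΔH_A = 3003 − 3102 = −99 kJ
Reaction B:
  Bonds broken (reactants):
    Br–Br: 1 × 200 = 200
    C–C: 3 × 356 = 1068
    C–H: 10 × 400 = 4000
    Σ(broken) = 5268 kJ
  Bonds formed (products):
    C–Br: 1 × 269 = 269
    C–C: 3 × 356 = 1068
    C–H: 9 × 400 = 3600
    H–Br: 1 × 358 = 358
    Σ(formed) = 5295 kJ
  ΔH_B = 5268 − 5295 = −27 kJ
ΔH_A − ΔH_B = −72 kJ, so reaction A has the more negative ΔH; |ΔH_A − ΔH_B| = 72 kJ.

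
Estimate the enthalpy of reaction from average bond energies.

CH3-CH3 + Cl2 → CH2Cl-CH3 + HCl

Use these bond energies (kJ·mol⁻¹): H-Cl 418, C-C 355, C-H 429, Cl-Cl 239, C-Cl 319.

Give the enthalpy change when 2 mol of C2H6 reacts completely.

Bonds broken (reactants):
  C-C: 1 × 355 = 355
  C-H: 6 × 429 = 2574
  Cl-Cl: 1 × 239 = 239
  Σ(broken) = 3168 kJ
Bonds formed (products):
  C-C: 1 × 355 = 355
  C-Cl: 1 × 319 = 319
  C-H: 5 × 429 = 2145
  H-Cl: 1 × 418 = 418
  Σ(formed) = 3237 kJ
ΔH = Σ(broken) − Σ(formed) = 3168 − 3237 = −69 kJ
For 2× the reaction as written: 2 × (−69) = −138 kJ

ΔH = −138 kJ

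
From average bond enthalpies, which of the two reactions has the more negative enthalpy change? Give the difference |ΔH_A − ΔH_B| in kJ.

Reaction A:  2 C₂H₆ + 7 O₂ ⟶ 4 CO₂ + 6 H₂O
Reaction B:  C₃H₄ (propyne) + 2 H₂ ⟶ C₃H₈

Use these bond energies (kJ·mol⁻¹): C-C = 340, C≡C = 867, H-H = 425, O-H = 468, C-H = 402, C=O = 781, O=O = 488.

Reaction A:
  Bonds broken (reactants):
    C-C: 2 × 340 = 680
    C-H: 12 × 402 = 4824
    O=O: 7 × 488 = 3416
    Σ(broken) = 8920 kJ
  Bonds formed (products):
    C=O: 8 × 781 = 6248
    O-H: 12 × 468 = 5616
    Σ(formed) = 11864 kJ
  ΔH_A = 8920 − 11864 = −2944 kJ
Reaction B:
  Bonds broken (reactants):
    C≡C: 1 × 867 = 867
    C-C: 1 × 340 = 340
    C-H: 4 × 402 = 1608
    H-H: 2 × 425 = 850
    Σ(broken) = 3665 kJ
  Bonds formed (products):
    C-C: 2 × 340 = 680
    C-H: 8 × 402 = 3216
    Σ(formed) = 3896 kJ
  ΔH_B = 3665 − 3896 = −231 kJ
ΔH_A − ΔH_B = −2713 kJ, so reaction A has the more negative ΔH; |ΔH_A − ΔH_B| = 2713 kJ.

Reaction A, by 2713 kJ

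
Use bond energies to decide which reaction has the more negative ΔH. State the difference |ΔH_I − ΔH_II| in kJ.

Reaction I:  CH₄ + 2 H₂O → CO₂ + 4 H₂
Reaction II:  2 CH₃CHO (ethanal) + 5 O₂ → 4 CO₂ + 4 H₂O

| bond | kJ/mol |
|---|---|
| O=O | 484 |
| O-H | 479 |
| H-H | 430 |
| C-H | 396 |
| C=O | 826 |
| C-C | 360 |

Reaction I:
  Bonds broken (reactants):
    C-H: 4 × 396 = 1584
    O-H: 4 × 479 = 1916
    Σ(broken) = 3500 kJ
  Bonds formed (products):
    C=O: 2 × 826 = 1652
    H-H: 4 × 430 = 1720
    Σ(formed) = 3372 kJ
  ΔH_I = 3500 − 3372 = +128 kJ
Reaction II:
  Bonds broken (reactants):
    C-C: 2 × 360 = 720
    C-H: 8 × 396 = 3168
    C=O: 2 × 826 = 1652
    O=O: 5 × 484 = 2420
    Σ(broken) = 7960 kJ
  Bonds formed (products):
    C=O: 8 × 826 = 6608
    O-H: 8 × 479 = 3832
    Σ(formed) = 10440 kJ
  ΔH_II = 7960 − 10440 = −2480 kJ
ΔH_I − ΔH_II = +2608 kJ, so reaction II has the more negative ΔH; |ΔH_I − ΔH_II| = 2608 kJ.

Reaction II, by 2608 kJ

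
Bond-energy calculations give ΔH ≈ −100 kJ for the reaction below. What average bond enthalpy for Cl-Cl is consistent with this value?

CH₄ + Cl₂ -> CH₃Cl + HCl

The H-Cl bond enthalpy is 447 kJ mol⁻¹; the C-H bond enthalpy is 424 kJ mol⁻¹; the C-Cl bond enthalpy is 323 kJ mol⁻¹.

Let D be the Cl-Cl bond energy.
Σ(broken) = 4×424 + 1×D = 1696 + D
Σ(formed) = 1×323 + 3×424 + 1×447 = 2042
ΔH = Σ(broken) − Σ(formed) = (1696 + D) − (2042) = −346 + D
Setting this equal to −100 kJ gives D = 246 kJ/mol.

D(Cl-Cl) ≈ 246 kJ/mol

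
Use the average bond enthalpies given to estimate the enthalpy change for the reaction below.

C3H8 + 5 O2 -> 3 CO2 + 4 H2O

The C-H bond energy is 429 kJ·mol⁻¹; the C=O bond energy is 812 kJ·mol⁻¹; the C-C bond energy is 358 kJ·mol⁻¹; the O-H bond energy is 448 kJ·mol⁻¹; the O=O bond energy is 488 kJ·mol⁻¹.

ΔH ≈ −1868 kJ

Bonds broken (reactants):
  C-C: 2 × 358 = 716
  C-H: 8 × 429 = 3432
  O=O: 5 × 488 = 2440
  Σ(broken) = 6588 kJ
Bonds formed (products):
  C=O: 6 × 812 = 4872
  O-H: 8 × 448 = 3584
  Σ(formed) = 8456 kJ
ΔH = Σ(broken) − Σ(formed) = 6588 − 8456 = −1868 kJ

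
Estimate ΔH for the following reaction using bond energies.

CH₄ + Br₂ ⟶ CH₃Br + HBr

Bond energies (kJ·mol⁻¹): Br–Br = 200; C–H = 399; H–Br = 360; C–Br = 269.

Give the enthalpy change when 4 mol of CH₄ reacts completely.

ΔH = −120 kJ

Bonds broken (reactants):
  Br–Br: 1 × 200 = 200
  C–H: 4 × 399 = 1596
  Σ(broken) = 1796 kJ
Bonds formed (products):
  C–Br: 1 × 269 = 269
  C–H: 3 × 399 = 1197
  H–Br: 1 × 360 = 360
  Σ(formed) = 1826 kJ
ΔH = Σ(broken) − Σ(formed) = 1796 − 1826 = −30 kJ
For 4× the reaction as written: 4 × (−30) = −120 kJ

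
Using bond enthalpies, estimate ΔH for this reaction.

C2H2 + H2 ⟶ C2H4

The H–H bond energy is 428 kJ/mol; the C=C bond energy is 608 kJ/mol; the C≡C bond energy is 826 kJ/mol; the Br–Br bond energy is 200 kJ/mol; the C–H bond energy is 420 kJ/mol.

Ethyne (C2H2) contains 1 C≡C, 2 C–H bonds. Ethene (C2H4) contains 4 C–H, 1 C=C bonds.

ΔH ≈ −194 kJ

Bonds broken (reactants):
  C≡C: 1 × 826 = 826
  C–H: 2 × 420 = 840
  H–H: 1 × 428 = 428
  Σ(broken) = 2094 kJ
Bonds formed (products):
  C–H: 4 × 420 = 1680
  C=C: 1 × 608 = 608
  Σ(formed) = 2288 kJ
ΔH = Σ(broken) − Σ(formed) = 2094 − 2288 = −194 kJ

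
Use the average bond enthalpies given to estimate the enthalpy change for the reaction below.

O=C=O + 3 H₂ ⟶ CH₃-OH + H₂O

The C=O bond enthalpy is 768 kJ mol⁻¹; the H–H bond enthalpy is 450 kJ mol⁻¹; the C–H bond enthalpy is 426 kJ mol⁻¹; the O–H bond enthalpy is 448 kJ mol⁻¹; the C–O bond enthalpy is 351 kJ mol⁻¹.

Bonds broken (reactants):
  C=O: 2 × 768 = 1536
  H–H: 3 × 450 = 1350
  Σ(broken) = 2886 kJ
Bonds formed (products):
  C–H: 3 × 426 = 1278
  C–O: 1 × 351 = 351
  O–H: 3 × 448 = 1344
  Σ(formed) = 2973 kJ
ΔH = Σ(broken) − Σ(formed) = 2886 − 2973 = −87 kJ

ΔH ≈ −87 kJ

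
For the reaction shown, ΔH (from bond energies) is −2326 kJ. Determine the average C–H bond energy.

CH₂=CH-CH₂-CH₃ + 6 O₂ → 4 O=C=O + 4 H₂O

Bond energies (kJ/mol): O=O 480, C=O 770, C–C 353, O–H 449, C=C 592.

D(C–H) ≈ 406 kJ/mol

Let D be the C–H bond energy.
Σ(broken) = 2×353 + 8×D + 1×592 + 6×480 = 4178 + 8D
Σ(formed) = 8×770 + 8×449 = 9752
ΔH = Σ(broken) − Σ(formed) = (4178 + 8D) − (9752) = −5574 + 8D
Setting this equal to −2326 kJ gives 8D = 3248, so D = 406 kJ/mol.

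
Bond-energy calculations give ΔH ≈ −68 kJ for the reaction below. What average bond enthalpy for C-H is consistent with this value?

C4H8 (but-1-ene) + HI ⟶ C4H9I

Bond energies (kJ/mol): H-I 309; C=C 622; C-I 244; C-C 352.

D(C-H) ≈ 403 kJ/mol

Let D be the C-H bond energy.
Σ(broken) = 2×352 + 8×D + 1×622 + 1×309 = 1635 + 8D
Σ(formed) = 3×352 + 9×D + 1×244 = 1300 + 9D
ΔH = Σ(broken) − Σ(formed) = (1635 + 8D) − (1300 + 9D) = +335 − D
Setting this equal to −68 kJ gives D = 403 kJ/mol.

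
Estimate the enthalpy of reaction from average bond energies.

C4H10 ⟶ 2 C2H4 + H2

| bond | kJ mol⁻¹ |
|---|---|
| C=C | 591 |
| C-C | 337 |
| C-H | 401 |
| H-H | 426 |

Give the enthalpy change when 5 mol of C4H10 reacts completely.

ΔH = +1025 kJ

Bonds broken (reactants):
  C-C: 3 × 337 = 1011
  C-H: 10 × 401 = 4010
  Σ(broken) = 5021 kJ
Bonds formed (products):
  C-H: 8 × 401 = 3208
  C=C: 2 × 591 = 1182
  H-H: 1 × 426 = 426
  Σ(formed) = 4816 kJ
ΔH = Σ(broken) − Σ(formed) = 5021 − 4816 = +205 kJ
For 5× the reaction as written: 5 × (+205) = +1025 kJ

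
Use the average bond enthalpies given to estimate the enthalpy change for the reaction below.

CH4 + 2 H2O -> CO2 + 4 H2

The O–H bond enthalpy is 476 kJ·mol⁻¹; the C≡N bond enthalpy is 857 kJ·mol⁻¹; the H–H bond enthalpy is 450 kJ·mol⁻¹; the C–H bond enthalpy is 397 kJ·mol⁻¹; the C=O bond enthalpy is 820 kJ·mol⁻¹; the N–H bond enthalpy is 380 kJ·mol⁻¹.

Bonds broken (reactants):
  C–H: 4 × 397 = 1588
  O–H: 4 × 476 = 1904
  Σ(broken) = 3492 kJ
Bonds formed (products):
  C=O: 2 × 820 = 1640
  H–H: 4 × 450 = 1800
  Σ(formed) = 3440 kJ
ΔH = Σ(broken) − Σ(formed) = 3492 − 3440 = +52 kJ

ΔH ≈ +52 kJ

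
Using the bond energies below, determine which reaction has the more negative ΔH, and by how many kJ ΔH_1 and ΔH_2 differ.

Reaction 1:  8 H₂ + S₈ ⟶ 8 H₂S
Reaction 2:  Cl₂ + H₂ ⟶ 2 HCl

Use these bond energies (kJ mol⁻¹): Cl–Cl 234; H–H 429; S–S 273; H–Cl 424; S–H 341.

Reaction 1:
  Bonds broken (reactants):
    H–H: 8 × 429 = 3432
    S–S: 8 × 273 = 2184
    Σ(broken) = 5616 kJ
  Bonds formed (products):
    S–H: 16 × 341 = 5456
    Σ(formed) = 5456 kJ
  ΔH_1 = 5616 − 5456 = +160 kJ
Reaction 2:
  Bonds broken (reactants):
    Cl–Cl: 1 × 234 = 234
    H–H: 1 × 429 = 429
    Σ(broken) = 663 kJ
  Bonds formed (products):
    H–Cl: 2 × 424 = 848
    Σ(formed) = 848 kJ
  ΔH_2 = 663 − 848 = −185 kJ
ΔH_1 − ΔH_2 = +345 kJ, so reaction 2 has the more negative ΔH; |ΔH_1 − ΔH_2| = 345 kJ.

Reaction 2, by 345 kJ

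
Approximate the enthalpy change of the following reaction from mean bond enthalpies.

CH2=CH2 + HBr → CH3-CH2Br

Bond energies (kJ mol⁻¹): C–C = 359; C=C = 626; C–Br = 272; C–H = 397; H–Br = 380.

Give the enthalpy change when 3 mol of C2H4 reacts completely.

ΔH = −66 kJ

Bonds broken (reactants):
  C–H: 4 × 397 = 1588
  C=C: 1 × 626 = 626
  H–Br: 1 × 380 = 380
  Σ(broken) = 2594 kJ
Bonds formed (products):
  C–Br: 1 × 272 = 272
  C–C: 1 × 359 = 359
  C–H: 5 × 397 = 1985
  Σ(formed) = 2616 kJ
ΔH = Σ(broken) − Σ(formed) = 2594 − 2616 = −22 kJ
For 3× the reaction as written: 3 × (−22) = −66 kJ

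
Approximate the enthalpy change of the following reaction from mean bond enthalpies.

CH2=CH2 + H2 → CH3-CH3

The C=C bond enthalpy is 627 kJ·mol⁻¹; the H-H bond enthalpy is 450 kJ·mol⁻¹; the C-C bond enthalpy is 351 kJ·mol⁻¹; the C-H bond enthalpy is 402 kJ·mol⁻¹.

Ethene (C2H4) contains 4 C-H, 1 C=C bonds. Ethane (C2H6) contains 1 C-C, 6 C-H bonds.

Bonds broken (reactants):
  C-H: 4 × 402 = 1608
  C=C: 1 × 627 = 627
  H-H: 1 × 450 = 450
  Σ(broken) = 2685 kJ
Bonds formed (products):
  C-C: 1 × 351 = 351
  C-H: 6 × 402 = 2412
  Σ(formed) = 2763 kJ
ΔH = Σ(broken) − Σ(formed) = 2685 − 2763 = −78 kJ

ΔH ≈ −78 kJ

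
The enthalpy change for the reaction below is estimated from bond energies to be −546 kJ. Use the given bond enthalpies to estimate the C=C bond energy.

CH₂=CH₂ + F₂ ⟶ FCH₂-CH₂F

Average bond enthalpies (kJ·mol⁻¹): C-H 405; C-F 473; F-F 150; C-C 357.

D(C=C) ≈ 607 kJ/mol

Let D be the C=C bond energy.
Σ(broken) = 4×405 + 1×D + 1×150 = 1770 + D
Σ(formed) = 1×357 + 2×473 + 4×405 = 2923
ΔH = Σ(broken) − Σ(formed) = (1770 + D) − (2923) = −1153 + D
Setting this equal to −546 kJ gives D = 607 kJ/mol.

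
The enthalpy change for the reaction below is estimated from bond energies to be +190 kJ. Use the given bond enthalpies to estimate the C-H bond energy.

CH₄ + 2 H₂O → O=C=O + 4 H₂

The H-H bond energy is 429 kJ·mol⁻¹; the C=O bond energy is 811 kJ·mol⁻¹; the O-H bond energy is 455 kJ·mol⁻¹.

Let D be the C-H bond energy.
Σ(broken) = 4×D + 4×455 = 1820 + 4D
Σ(formed) = 2×811 + 4×429 = 3338
ΔH = Σ(broken) − Σ(formed) = (1820 + 4D) − (3338) = −1518 + 4D
Setting this equal to +190 kJ gives 4D = 1708, so D = 427 kJ/mol.

D(C-H) ≈ 427 kJ/mol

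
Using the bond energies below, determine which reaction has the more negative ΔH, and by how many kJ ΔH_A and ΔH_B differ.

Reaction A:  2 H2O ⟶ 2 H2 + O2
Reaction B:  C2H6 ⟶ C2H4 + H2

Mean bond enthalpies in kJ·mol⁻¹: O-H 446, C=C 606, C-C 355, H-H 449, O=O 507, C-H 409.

Reaction A:
  Bonds broken (reactants):
    O-H: 4 × 446 = 1784
    Σ(broken) = 1784 kJ
  Bonds formed (products):
    H-H: 2 × 449 = 898
    O=O: 1 × 507 = 507
    Σ(formed) = 1405 kJ
  ΔH_A = 1784 − 1405 = +379 kJ
Reaction B:
  Bonds broken (reactants):
    C-C: 1 × 355 = 355
    C-H: 6 × 409 = 2454
    Σ(broken) = 2809 kJ
  Bonds formed (products):
    C-H: 4 × 409 = 1636
    C=C: 1 × 606 = 606
    H-H: 1 × 449 = 449
    Σ(formed) = 2691 kJ
  ΔH_B = 2809 − 2691 = +118 kJ
ΔH_A − ΔH_B = +261 kJ, so reaction B has the more negative ΔH; |ΔH_A − ΔH_B| = 261 kJ.

Reaction B, by 261 kJ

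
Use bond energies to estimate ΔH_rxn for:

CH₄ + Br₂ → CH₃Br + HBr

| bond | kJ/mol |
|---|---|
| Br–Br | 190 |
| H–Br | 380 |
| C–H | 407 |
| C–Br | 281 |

ΔH ≈ −64 kJ

Bonds broken (reactants):
  Br–Br: 1 × 190 = 190
  C–H: 4 × 407 = 1628
  Σ(broken) = 1818 kJ
Bonds formed (products):
  C–Br: 1 × 281 = 281
  C–H: 3 × 407 = 1221
  H–Br: 1 × 380 = 380
  Σ(formed) = 1882 kJ
ΔH = Σ(broken) − Σ(formed) = 1818 − 1882 = −64 kJ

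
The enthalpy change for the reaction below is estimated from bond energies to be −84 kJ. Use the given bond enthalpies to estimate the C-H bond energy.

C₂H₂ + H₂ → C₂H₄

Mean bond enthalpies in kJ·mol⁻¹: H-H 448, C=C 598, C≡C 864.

D(C-H) ≈ 399 kJ/mol

Let D be the C-H bond energy.
Σ(broken) = 1×864 + 2×D + 1×448 = 1312 + 2D
Σ(formed) = 4×D + 1×598 = 598 + 4D
ΔH = Σ(broken) − Σ(formed) = (1312 + 2D) − (598 + 4D) = +714 − 2D
Setting this equal to −84 kJ gives 2D = 798, so D = 399 kJ/mol.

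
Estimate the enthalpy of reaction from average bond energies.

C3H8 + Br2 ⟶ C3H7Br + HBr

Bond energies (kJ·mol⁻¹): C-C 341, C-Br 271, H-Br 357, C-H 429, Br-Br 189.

ΔH ≈ −10 kJ

Bonds broken (reactants):
  Br-Br: 1 × 189 = 189
  C-C: 2 × 341 = 682
  C-H: 8 × 429 = 3432
  Σ(broken) = 4303 kJ
Bonds formed (products):
  C-Br: 1 × 271 = 271
  C-C: 2 × 341 = 682
  C-H: 7 × 429 = 3003
  H-Br: 1 × 357 = 357
  Σ(formed) = 4313 kJ
ΔH = Σ(broken) − Σ(formed) = 4303 − 4313 = −10 kJ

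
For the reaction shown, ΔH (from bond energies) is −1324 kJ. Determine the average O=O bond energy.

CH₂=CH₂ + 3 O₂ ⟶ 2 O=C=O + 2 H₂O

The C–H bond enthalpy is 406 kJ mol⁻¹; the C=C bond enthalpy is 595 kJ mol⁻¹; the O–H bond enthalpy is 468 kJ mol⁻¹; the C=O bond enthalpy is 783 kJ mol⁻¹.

D(O=O) ≈ 487 kJ/mol

Let D be the O=O bond energy.
Σ(broken) = 4×406 + 1×595 + 3×D = 2219 + 3D
Σ(formed) = 4×783 + 4×468 = 5004
ΔH = Σ(broken) − Σ(formed) = (2219 + 3D) − (5004) = −2785 + 3D
Setting this equal to −1324 kJ gives 3D = 1461, so D = 487 kJ/mol.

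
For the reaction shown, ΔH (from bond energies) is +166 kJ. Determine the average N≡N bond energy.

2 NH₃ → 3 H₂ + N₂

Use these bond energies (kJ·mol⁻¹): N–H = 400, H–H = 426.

Let D be the N≡N bond energy.
Σ(broken) = 6×400 = 2400
Σ(formed) = 3×426 + 1×D = 1278 + D
ΔH = Σ(broken) − Σ(formed) = (2400) − (1278 + D) = +1122 − D
Setting this equal to +166 kJ gives D = 956 kJ/mol.

D(N≡N) ≈ 956 kJ/mol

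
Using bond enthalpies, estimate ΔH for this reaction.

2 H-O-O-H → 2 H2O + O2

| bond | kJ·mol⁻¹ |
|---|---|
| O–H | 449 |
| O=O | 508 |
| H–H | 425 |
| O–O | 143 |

Bonds broken (reactants):
  O–H: 4 × 449 = 1796
  O–O: 2 × 143 = 286
  Σ(broken) = 2082 kJ
Bonds formed (products):
  O–H: 4 × 449 = 1796
  O=O: 1 × 508 = 508
  Σ(formed) = 2304 kJ
ΔH = Σ(broken) − Σ(formed) = 2082 − 2304 = −222 kJ

ΔH ≈ −222 kJ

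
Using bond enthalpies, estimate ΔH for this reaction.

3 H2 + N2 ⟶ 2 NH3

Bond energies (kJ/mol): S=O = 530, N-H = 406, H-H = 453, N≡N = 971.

Bonds broken (reactants):
  H-H: 3 × 453 = 1359
  N≡N: 1 × 971 = 971
  Σ(broken) = 2330 kJ
Bonds formed (products):
  N-H: 6 × 406 = 2436
  Σ(formed) = 2436 kJ
ΔH = Σ(broken) − Σ(formed) = 2330 − 2436 = −106 kJ

ΔH ≈ −106 kJ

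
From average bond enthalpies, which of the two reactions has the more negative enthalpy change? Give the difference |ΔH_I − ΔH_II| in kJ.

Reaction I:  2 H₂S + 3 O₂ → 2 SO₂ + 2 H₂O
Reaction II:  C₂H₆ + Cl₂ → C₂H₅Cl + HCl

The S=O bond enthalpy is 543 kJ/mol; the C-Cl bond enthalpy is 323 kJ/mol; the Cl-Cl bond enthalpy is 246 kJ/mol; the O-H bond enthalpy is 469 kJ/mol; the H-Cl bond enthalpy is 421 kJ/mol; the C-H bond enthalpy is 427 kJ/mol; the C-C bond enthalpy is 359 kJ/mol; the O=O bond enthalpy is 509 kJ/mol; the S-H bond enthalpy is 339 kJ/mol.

Reaction I:
  Bonds broken (reactants):
    O=O: 3 × 509 = 1527
    S-H: 4 × 339 = 1356
    Σ(broken) = 2883 kJ
  Bonds formed (products):
    O-H: 4 × 469 = 1876
    S=O: 4 × 543 = 2172
    Σ(formed) = 4048 kJ
  ΔH_I = 2883 − 4048 = −1165 kJ
Reaction II:
  Bonds broken (reactants):
    C-C: 1 × 359 = 359
    C-H: 6 × 427 = 2562
    Cl-Cl: 1 × 246 = 246
    Σ(broken) = 3167 kJ
  Bonds formed (products):
    C-C: 1 × 359 = 359
    C-Cl: 1 × 323 = 323
    C-H: 5 × 427 = 2135
    H-Cl: 1 × 421 = 421
    Σ(formed) = 3238 kJ
  ΔH_II = 3167 − 3238 = −71 kJ
ΔH_I − ΔH_II = −1094 kJ, so reaction I has the more negative ΔH; |ΔH_I − ΔH_II| = 1094 kJ.

Reaction I, by 1094 kJ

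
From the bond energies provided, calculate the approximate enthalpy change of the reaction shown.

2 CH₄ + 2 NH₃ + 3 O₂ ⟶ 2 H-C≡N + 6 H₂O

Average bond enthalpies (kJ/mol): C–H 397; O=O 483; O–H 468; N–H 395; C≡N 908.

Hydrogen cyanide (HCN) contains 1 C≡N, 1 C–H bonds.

ΔH ≈ −1231 kJ

Bonds broken (reactants):
  C–H: 8 × 397 = 3176
  N–H: 6 × 395 = 2370
  O=O: 3 × 483 = 1449
  Σ(broken) = 6995 kJ
Bonds formed (products):
  C≡N: 2 × 908 = 1816
  C–H: 2 × 397 = 794
  O–H: 12 × 468 = 5616
  Σ(formed) = 8226 kJ
ΔH = Σ(broken) − Σ(formed) = 6995 − 8226 = −1231 kJ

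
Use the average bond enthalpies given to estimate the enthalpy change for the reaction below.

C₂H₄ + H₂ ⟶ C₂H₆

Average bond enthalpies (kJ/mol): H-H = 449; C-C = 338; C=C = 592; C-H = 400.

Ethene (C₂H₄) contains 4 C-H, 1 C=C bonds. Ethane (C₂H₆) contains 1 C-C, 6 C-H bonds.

Bonds broken (reactants):
  C-H: 4 × 400 = 1600
  C=C: 1 × 592 = 592
  H-H: 1 × 449 = 449
  Σ(broken) = 2641 kJ
Bonds formed (products):
  C-C: 1 × 338 = 338
  C-H: 6 × 400 = 2400
  Σ(formed) = 2738 kJ
ΔH = Σ(broken) − Σ(formed) = 2641 − 2738 = −97 kJ

ΔH ≈ −97 kJ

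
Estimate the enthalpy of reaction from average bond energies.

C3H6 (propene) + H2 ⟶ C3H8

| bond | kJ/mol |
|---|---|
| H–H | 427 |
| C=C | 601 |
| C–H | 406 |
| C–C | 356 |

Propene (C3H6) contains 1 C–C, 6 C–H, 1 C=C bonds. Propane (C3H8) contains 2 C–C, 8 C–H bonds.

ΔH ≈ −140 kJ

Bonds broken (reactants):
  C–C: 1 × 356 = 356
  C–H: 6 × 406 = 2436
  C=C: 1 × 601 = 601
  H–H: 1 × 427 = 427
  Σ(broken) = 3820 kJ
Bonds formed (products):
  C–C: 2 × 356 = 712
  C–H: 8 × 406 = 3248
  Σ(formed) = 3960 kJ
ΔH = Σ(broken) − Σ(formed) = 3820 − 3960 = −140 kJ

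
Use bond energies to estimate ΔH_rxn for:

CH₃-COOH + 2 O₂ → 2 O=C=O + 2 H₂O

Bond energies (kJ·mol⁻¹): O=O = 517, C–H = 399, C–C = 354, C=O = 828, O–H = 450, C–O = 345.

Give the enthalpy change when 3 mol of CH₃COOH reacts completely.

Bonds broken (reactants):
  C–C: 1 × 354 = 354
  C–H: 3 × 399 = 1197
  C–O: 1 × 345 = 345
  C=O: 1 × 828 = 828
  O–H: 1 × 450 = 450
  O=O: 2 × 517 = 1034
  Σ(broken) = 4208 kJ
Bonds formed (products):
  C=O: 4 × 828 = 3312
  O–H: 4 × 450 = 1800
  Σ(formed) = 5112 kJ
ΔH = Σ(broken) − Σ(formed) = 4208 − 5112 = −904 kJ
For 3× the reaction as written: 3 × (−904) = −2712 kJ

ΔH = −2712 kJ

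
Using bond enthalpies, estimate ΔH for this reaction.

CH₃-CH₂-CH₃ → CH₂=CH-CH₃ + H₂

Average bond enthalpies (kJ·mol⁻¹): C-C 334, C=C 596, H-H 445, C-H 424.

ΔH ≈ +141 kJ

Bonds broken (reactants):
  C-C: 2 × 334 = 668
  C-H: 8 × 424 = 3392
  Σ(broken) = 4060 kJ
Bonds formed (products):
  C-C: 1 × 334 = 334
  C-H: 6 × 424 = 2544
  C=C: 1 × 596 = 596
  H-H: 1 × 445 = 445
  Σ(formed) = 3919 kJ
ΔH = Σ(broken) − Σ(formed) = 4060 − 3919 = +141 kJ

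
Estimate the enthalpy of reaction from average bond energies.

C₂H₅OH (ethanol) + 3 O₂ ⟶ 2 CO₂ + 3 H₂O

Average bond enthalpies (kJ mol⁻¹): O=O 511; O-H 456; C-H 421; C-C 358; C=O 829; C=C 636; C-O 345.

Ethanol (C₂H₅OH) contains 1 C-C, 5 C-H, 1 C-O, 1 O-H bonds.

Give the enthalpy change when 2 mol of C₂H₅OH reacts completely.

ΔH = −2510 kJ

Bonds broken (reactants):
  C-C: 1 × 358 = 358
  C-H: 5 × 421 = 2105
  C-O: 1 × 345 = 345
  O-H: 1 × 456 = 456
  O=O: 3 × 511 = 1533
  Σ(broken) = 4797 kJ
Bonds formed (products):
  C=O: 4 × 829 = 3316
  O-H: 6 × 456 = 2736
  Σ(formed) = 6052 kJ
ΔH = Σ(broken) − Σ(formed) = 4797 − 6052 = −1255 kJ
For 2× the reaction as written: 2 × (−1255) = −2510 kJ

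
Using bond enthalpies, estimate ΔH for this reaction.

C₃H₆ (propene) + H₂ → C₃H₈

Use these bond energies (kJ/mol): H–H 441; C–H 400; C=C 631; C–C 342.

ΔH ≈ −70 kJ

Bonds broken (reactants):
  C–C: 1 × 342 = 342
  C–H: 6 × 400 = 2400
  C=C: 1 × 631 = 631
  H–H: 1 × 441 = 441
  Σ(broken) = 3814 kJ
Bonds formed (products):
  C–C: 2 × 342 = 684
  C–H: 8 × 400 = 3200
  Σ(formed) = 3884 kJ
ΔH = Σ(broken) − Σ(formed) = 3814 − 3884 = −70 kJ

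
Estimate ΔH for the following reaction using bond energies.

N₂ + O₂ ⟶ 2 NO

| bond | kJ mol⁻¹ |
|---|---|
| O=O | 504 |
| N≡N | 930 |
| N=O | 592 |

ΔH ≈ +250 kJ

Bonds broken (reactants):
  N≡N: 1 × 930 = 930
  O=O: 1 × 504 = 504
  Σ(broken) = 1434 kJ
Bonds formed (products):
  N=O: 2 × 592 = 1184
  Σ(formed) = 1184 kJ
ΔH = Σ(broken) − Σ(formed) = 1434 − 1184 = +250 kJ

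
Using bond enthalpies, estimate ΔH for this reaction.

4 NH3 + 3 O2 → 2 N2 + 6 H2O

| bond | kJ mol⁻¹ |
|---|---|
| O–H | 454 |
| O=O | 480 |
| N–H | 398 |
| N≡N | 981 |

ΔH ≈ −1194 kJ

Bonds broken (reactants):
  N–H: 12 × 398 = 4776
  O=O: 3 × 480 = 1440
  Σ(broken) = 6216 kJ
Bonds formed (products):
  N≡N: 2 × 981 = 1962
  O–H: 12 × 454 = 5448
  Σ(formed) = 7410 kJ
ΔH = Σ(broken) − Σ(formed) = 6216 − 7410 = −1194 kJ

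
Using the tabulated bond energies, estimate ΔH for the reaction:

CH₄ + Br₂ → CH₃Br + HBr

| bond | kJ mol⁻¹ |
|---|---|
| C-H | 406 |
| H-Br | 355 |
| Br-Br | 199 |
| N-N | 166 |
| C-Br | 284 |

Bonds broken (reactants):
  Br-Br: 1 × 199 = 199
  C-H: 4 × 406 = 1624
  Σ(broken) = 1823 kJ
Bonds formed (products):
  C-Br: 1 × 284 = 284
  C-H: 3 × 406 = 1218
  H-Br: 1 × 355 = 355
  Σ(formed) = 1857 kJ
ΔH = Σ(broken) − Σ(formed) = 1823 − 1857 = −34 kJ

ΔH ≈ −34 kJ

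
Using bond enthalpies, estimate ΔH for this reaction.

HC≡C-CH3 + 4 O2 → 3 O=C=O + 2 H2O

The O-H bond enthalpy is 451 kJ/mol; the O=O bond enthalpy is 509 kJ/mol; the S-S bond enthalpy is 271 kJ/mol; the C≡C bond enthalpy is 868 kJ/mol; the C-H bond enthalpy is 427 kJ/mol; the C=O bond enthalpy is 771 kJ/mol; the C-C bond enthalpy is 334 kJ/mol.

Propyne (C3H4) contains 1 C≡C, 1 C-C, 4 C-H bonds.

Bonds broken (reactants):
  C≡C: 1 × 868 = 868
  C-C: 1 × 334 = 334
  C-H: 4 × 427 = 1708
  O=O: 4 × 509 = 2036
  Σ(broken) = 4946 kJ
Bonds formed (products):
  C=O: 6 × 771 = 4626
  O-H: 4 × 451 = 1804
  Σ(formed) = 6430 kJ
ΔH = Σ(broken) − Σ(formed) = 4946 − 6430 = −1484 kJ

ΔH ≈ −1484 kJ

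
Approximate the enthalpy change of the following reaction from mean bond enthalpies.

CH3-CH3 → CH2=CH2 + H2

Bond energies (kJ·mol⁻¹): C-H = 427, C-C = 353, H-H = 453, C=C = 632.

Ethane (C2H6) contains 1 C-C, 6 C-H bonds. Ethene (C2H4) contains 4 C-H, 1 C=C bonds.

Bonds broken (reactants):
  C-C: 1 × 353 = 353
  C-H: 6 × 427 = 2562
  Σ(broken) = 2915 kJ
Bonds formed (products):
  C-H: 4 × 427 = 1708
  C=C: 1 × 632 = 632
  H-H: 1 × 453 = 453
  Σ(formed) = 2793 kJ
ΔH = Σ(broken) − Σ(formed) = 2915 − 2793 = +122 kJ

ΔH ≈ +122 kJ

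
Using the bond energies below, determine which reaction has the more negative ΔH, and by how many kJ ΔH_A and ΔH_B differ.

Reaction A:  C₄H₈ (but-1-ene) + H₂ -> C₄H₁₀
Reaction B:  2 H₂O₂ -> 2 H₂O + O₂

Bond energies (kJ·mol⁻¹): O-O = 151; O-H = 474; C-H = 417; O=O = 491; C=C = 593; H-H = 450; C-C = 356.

Reaction B, by 42 kJ

Reaction A:
  Bonds broken (reactants):
    C-C: 2 × 356 = 712
    C-H: 8 × 417 = 3336
    C=C: 1 × 593 = 593
    H-H: 1 × 450 = 450
    Σ(broken) = 5091 kJ
  Bonds formed (products):
    C-C: 3 × 356 = 1068
    C-H: 10 × 417 = 4170
    Σ(formed) = 5238 kJ
  ΔH_A = 5091 − 5238 = −147 kJ
Reaction B:
  Bonds broken (reactants):
    O-H: 4 × 474 = 1896
    O-O: 2 × 151 = 302
    Σ(broken) = 2198 kJ
  Bonds formed (products):
    O-H: 4 × 474 = 1896
    O=O: 1 × 491 = 491
    Σ(formed) = 2387 kJ
  ΔH_B = 2198 − 2387 = −189 kJ
ΔH_A − ΔH_B = +42 kJ, so reaction B has the more negative ΔH; |ΔH_A − ΔH_B| = 42 kJ.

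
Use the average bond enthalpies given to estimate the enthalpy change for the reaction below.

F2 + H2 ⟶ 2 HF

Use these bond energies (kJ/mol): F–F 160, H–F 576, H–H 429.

Bonds broken (reactants):
  F–F: 1 × 160 = 160
  H–H: 1 × 429 = 429
  Σ(broken) = 589 kJ
Bonds formed (products):
  H–F: 2 × 576 = 1152
  Σ(formed) = 1152 kJ
ΔH = Σ(broken) − Σ(formed) = 589 − 1152 = −563 kJ

ΔH ≈ −563 kJ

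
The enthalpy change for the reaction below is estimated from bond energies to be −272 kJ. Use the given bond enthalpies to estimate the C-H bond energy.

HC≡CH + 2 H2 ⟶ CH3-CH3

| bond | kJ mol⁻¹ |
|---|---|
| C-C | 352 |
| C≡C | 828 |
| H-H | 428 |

Let D be the C-H bond energy.
Σ(broken) = 1×828 + 2×D + 2×428 = 1684 + 2D
Σ(formed) = 1×352 + 6×D = 352 + 6D
ΔH = Σ(broken) − Σ(formed) = (1684 + 2D) − (352 + 6D) = +1332 − 4D
Setting this equal to −272 kJ gives 4D = 1604, so D = 401 kJ/mol.

D(C-H) ≈ 401 kJ/mol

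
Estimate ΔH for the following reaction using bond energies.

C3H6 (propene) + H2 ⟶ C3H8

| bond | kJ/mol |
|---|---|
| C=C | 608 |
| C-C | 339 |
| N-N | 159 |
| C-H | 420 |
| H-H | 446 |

ΔH ≈ −125 kJ

Bonds broken (reactants):
  C-C: 1 × 339 = 339
  C-H: 6 × 420 = 2520
  C=C: 1 × 608 = 608
  H-H: 1 × 446 = 446
  Σ(broken) = 3913 kJ
Bonds formed (products):
  C-C: 2 × 339 = 678
  C-H: 8 × 420 = 3360
  Σ(formed) = 4038 kJ
ΔH = Σ(broken) − Σ(formed) = 3913 − 4038 = −125 kJ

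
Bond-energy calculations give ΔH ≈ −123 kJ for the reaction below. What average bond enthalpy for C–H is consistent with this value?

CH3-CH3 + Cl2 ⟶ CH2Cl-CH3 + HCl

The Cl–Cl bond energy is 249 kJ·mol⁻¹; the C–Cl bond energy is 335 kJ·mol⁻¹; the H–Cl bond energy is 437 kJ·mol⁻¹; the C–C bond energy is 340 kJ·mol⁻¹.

D(C–H) ≈ 400 kJ/mol

Let D be the C–H bond energy.
Σ(broken) = 1×340 + 6×D + 1×249 = 589 + 6D
Σ(formed) = 1×340 + 1×335 + 5×D + 1×437 = 1112 + 5D
ΔH = Σ(broken) − Σ(formed) = (589 + 6D) − (1112 + 5D) = −523 + D
Setting this equal to −123 kJ gives D = 400 kJ/mol.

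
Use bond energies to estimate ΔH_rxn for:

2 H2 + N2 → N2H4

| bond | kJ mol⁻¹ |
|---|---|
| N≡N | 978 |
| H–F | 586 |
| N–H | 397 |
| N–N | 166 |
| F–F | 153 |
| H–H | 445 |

Bonds broken (reactants):
  H–H: 2 × 445 = 890
  N≡N: 1 × 978 = 978
  Σ(broken) = 1868 kJ
Bonds formed (products):
  N–H: 4 × 397 = 1588
  N–N: 1 × 166 = 166
  Σ(formed) = 1754 kJ
ΔH = Σ(broken) − Σ(formed) = 1868 − 1754 = +114 kJ

ΔH ≈ +114 kJ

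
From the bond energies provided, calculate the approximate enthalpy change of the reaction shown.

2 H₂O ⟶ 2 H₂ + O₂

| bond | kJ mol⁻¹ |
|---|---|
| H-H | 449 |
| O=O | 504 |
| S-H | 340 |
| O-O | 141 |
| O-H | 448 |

ΔH ≈ +390 kJ

Bonds broken (reactants):
  O-H: 4 × 448 = 1792
  Σ(broken) = 1792 kJ
Bonds formed (products):
  H-H: 2 × 449 = 898
  O=O: 1 × 504 = 504
  Σ(formed) = 1402 kJ
ΔH = Σ(broken) − Σ(formed) = 1792 − 1402 = +390 kJ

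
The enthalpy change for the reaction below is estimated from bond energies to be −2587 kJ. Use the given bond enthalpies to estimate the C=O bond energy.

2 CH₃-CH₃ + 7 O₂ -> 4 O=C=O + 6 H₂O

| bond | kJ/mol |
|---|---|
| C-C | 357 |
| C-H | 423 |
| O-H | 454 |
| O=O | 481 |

Let D be the C=O bond energy.
Σ(broken) = 2×357 + 12×423 + 7×481 = 9157
Σ(formed) = 8×D + 12×454 = 5448 + 8D
ΔH = Σ(broken) − Σ(formed) = (9157) − (5448 + 8D) = +3709 − 8D
Setting this equal to −2587 kJ gives 8D = 6296, so D = 787 kJ/mol.

D(C=O) ≈ 787 kJ/mol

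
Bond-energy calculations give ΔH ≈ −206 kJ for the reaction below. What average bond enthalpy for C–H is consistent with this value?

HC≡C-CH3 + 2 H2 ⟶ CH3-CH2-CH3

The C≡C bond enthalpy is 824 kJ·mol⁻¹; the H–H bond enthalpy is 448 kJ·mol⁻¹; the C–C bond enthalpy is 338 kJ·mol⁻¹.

D(C–H) ≈ 397 kJ/mol

Let D be the C–H bond energy.
Σ(broken) = 1×824 + 1×338 + 4×D + 2×448 = 2058 + 4D
Σ(formed) = 2×338 + 8×D = 676 + 8D
ΔH = Σ(broken) − Σ(formed) = (2058 + 4D) − (676 + 8D) = +1382 − 4D
Setting this equal to −206 kJ gives 4D = 1588, so D = 397 kJ/mol.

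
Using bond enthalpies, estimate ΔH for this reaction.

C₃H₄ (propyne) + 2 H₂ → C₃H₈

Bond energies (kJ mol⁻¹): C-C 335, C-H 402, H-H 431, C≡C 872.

ΔH ≈ −209 kJ

Bonds broken (reactants):
  C≡C: 1 × 872 = 872
  C-C: 1 × 335 = 335
  C-H: 4 × 402 = 1608
  H-H: 2 × 431 = 862
  Σ(broken) = 3677 kJ
Bonds formed (products):
  C-C: 2 × 335 = 670
  C-H: 8 × 402 = 3216
  Σ(formed) = 3886 kJ
ΔH = Σ(broken) − Σ(formed) = 3677 − 3886 = −209 kJ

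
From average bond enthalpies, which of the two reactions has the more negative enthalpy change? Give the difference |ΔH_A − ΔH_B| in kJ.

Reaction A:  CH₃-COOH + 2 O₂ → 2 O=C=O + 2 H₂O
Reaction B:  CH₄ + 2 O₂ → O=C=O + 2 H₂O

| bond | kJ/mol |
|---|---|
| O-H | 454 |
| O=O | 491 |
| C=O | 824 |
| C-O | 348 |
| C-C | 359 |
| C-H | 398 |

Reaction A, by 61 kJ

Reaction A:
  Bonds broken (reactants):
    C-C: 1 × 359 = 359
    C-H: 3 × 398 = 1194
    C-O: 1 × 348 = 348
    C=O: 1 × 824 = 824
    O-H: 1 × 454 = 454
    O=O: 2 × 491 = 982
    Σ(broken) = 4161 kJ
  Bonds formed (products):
    C=O: 4 × 824 = 3296
    O-H: 4 × 454 = 1816
    Σ(formed) = 5112 kJ
  ΔH_A = 4161 − 5112 = −951 kJ
Reaction B:
  Bonds broken (reactants):
    C-H: 4 × 398 = 1592
    O=O: 2 × 491 = 982
    Σ(broken) = 2574 kJ
  Bonds formed (products):
    C=O: 2 × 824 = 1648
    O-H: 4 × 454 = 1816
    Σ(formed) = 3464 kJ
  ΔH_B = 2574 − 3464 = −890 kJ
ΔH_A − ΔH_B = −61 kJ, so reaction A has the more negative ΔH; |ΔH_A − ΔH_B| = 61 kJ.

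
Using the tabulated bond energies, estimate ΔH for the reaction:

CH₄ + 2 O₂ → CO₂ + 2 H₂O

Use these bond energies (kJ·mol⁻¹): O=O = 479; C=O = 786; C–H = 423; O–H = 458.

ΔH ≈ −754 kJ

Bonds broken (reactants):
  C–H: 4 × 423 = 1692
  O=O: 2 × 479 = 958
  Σ(broken) = 2650 kJ
Bonds formed (products):
  C=O: 2 × 786 = 1572
  O–H: 4 × 458 = 1832
  Σ(formed) = 3404 kJ
ΔH = Σ(broken) − Σ(formed) = 2650 − 3404 = −754 kJ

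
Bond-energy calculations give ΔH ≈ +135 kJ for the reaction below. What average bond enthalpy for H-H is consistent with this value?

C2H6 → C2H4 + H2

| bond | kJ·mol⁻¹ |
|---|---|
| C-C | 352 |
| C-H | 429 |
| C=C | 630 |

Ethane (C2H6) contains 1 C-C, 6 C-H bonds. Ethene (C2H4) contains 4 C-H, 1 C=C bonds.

D(H-H) ≈ 445 kJ/mol

Let D be the H-H bond energy.
Σ(broken) = 1×352 + 6×429 = 2926
Σ(formed) = 4×429 + 1×630 + 1×D = 2346 + D
ΔH = Σ(broken) − Σ(formed) = (2926) − (2346 + D) = +580 − D
Setting this equal to +135 kJ gives D = 445 kJ/mol.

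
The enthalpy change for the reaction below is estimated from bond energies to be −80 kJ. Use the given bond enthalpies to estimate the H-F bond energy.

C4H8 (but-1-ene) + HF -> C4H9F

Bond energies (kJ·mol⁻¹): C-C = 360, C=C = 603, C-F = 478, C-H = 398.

Let D be the H-F bond energy.
Σ(broken) = 2×360 + 8×398 + 1×603 + 1×D = 4507 + D
Σ(formed) = 3×360 + 1×478 + 9×398 = 5140
ΔH = Σ(broken) − Σ(formed) = (4507 + D) − (5140) = −633 + D
Setting this equal to −80 kJ gives D = 553 kJ/mol.

D(H-F) ≈ 553 kJ/mol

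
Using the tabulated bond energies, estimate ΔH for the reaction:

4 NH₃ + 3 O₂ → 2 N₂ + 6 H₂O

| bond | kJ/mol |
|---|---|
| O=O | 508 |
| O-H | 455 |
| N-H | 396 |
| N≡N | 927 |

ΔH ≈ −1038 kJ

Bonds broken (reactants):
  N-H: 12 × 396 = 4752
  O=O: 3 × 508 = 1524
  Σ(broken) = 6276 kJ
Bonds formed (products):
  N≡N: 2 × 927 = 1854
  O-H: 12 × 455 = 5460
  Σ(formed) = 7314 kJ
ΔH = Σ(broken) − Σ(formed) = 6276 − 7314 = −1038 kJ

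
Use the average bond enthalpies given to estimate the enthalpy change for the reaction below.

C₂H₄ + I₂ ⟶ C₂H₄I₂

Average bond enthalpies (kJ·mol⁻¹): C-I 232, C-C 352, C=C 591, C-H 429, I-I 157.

ΔH ≈ −68 kJ

Bonds broken (reactants):
  C-H: 4 × 429 = 1716
  C=C: 1 × 591 = 591
  I-I: 1 × 157 = 157
  Σ(broken) = 2464 kJ
Bonds formed (products):
  C-C: 1 × 352 = 352
  C-H: 4 × 429 = 1716
  C-I: 2 × 232 = 464
  Σ(formed) = 2532 kJ
ΔH = Σ(broken) − Σ(formed) = 2464 − 2532 = −68 kJ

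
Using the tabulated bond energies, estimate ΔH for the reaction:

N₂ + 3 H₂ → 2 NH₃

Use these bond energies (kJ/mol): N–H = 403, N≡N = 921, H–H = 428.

ΔH ≈ −213 kJ

Bonds broken (reactants):
  H–H: 3 × 428 = 1284
  N≡N: 1 × 921 = 921
  Σ(broken) = 2205 kJ
Bonds formed (products):
  N–H: 6 × 403 = 2418
  Σ(formed) = 2418 kJ
ΔH = Σ(broken) − Σ(formed) = 2205 − 2418 = −213 kJ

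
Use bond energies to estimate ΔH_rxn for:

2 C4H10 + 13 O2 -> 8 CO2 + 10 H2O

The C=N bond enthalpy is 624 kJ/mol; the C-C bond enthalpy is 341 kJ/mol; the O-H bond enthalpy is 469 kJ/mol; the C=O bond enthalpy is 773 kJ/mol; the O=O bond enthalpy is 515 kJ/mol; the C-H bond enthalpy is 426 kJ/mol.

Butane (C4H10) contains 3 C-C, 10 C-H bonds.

Bonds broken (reactants):
  C-C: 6 × 341 = 2046
  C-H: 20 × 426 = 8520
  O=O: 13 × 515 = 6695
  Σ(broken) = 17261 kJ
Bonds formed (products):
  C=O: 16 × 773 = 12368
  O-H: 20 × 469 = 9380
  Σ(formed) = 21748 kJ
ΔH = Σ(broken) − Σ(formed) = 17261 − 21748 = −4487 kJ

ΔH ≈ −4487 kJ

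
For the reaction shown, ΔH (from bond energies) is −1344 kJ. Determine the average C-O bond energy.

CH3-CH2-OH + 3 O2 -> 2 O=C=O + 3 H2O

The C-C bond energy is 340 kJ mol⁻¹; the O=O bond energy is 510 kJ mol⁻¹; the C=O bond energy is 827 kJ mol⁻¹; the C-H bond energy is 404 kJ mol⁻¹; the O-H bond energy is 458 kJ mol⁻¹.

Let D be the C-O bond energy.
Σ(broken) = 1×340 + 5×404 + 1×D + 1×458 + 3×510 = 4348 + D
Σ(formed) = 4×827 + 6×458 = 6056
ΔH = Σ(broken) − Σ(formed) = (4348 + D) − (6056) = −1708 + D
Setting this equal to −1344 kJ gives D = 364 kJ/mol.

D(C-O) ≈ 364 kJ/mol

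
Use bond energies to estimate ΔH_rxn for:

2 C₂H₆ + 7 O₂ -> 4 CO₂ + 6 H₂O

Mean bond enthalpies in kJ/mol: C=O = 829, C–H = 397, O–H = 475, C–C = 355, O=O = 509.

ΔH ≈ −3295 kJ

Bonds broken (reactants):
  C–C: 2 × 355 = 710
  C–H: 12 × 397 = 4764
  O=O: 7 × 509 = 3563
  Σ(broken) = 9037 kJ
Bonds formed (products):
  C=O: 8 × 829 = 6632
  O–H: 12 × 475 = 5700
  Σ(formed) = 12332 kJ
ΔH = Σ(broken) − Σ(formed) = 9037 − 12332 = −3295 kJ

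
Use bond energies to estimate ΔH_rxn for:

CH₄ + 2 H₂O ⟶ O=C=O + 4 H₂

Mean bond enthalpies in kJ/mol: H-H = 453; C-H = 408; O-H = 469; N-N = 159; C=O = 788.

Bonds broken (reactants):
  C-H: 4 × 408 = 1632
  O-H: 4 × 469 = 1876
  Σ(broken) = 3508 kJ
Bonds formed (products):
  C=O: 2 × 788 = 1576
  H-H: 4 × 453 = 1812
  Σ(formed) = 3388 kJ
ΔH = Σ(broken) − Σ(formed) = 3508 − 3388 = +120 kJ

ΔH ≈ +120 kJ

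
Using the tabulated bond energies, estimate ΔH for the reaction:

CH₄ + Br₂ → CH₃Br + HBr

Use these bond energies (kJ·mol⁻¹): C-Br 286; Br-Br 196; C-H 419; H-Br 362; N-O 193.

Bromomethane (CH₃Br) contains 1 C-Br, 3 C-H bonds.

ΔH ≈ −33 kJ

Bonds broken (reactants):
  Br-Br: 1 × 196 = 196
  C-H: 4 × 419 = 1676
  Σ(broken) = 1872 kJ
Bonds formed (products):
  C-Br: 1 × 286 = 286
  C-H: 3 × 419 = 1257
  H-Br: 1 × 362 = 362
  Σ(formed) = 1905 kJ
ΔH = Σ(broken) − Σ(formed) = 1872 − 1905 = −33 kJ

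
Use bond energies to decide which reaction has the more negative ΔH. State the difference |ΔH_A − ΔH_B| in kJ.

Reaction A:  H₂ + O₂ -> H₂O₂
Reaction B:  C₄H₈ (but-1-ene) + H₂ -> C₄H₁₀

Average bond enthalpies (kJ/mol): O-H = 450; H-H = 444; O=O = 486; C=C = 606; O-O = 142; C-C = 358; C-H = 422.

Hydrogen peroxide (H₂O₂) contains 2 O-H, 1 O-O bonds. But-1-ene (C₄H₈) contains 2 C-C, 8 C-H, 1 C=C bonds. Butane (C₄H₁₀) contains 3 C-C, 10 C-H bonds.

Reaction B, by 40 kJ

Reaction A:
  Bonds broken (reactants):
    H-H: 1 × 444 = 444
    O=O: 1 × 486 = 486
    Σ(broken) = 930 kJ
  Bonds formed (products):
    O-H: 2 × 450 = 900
    O-O: 1 × 142 = 142
    Σ(formed) = 1042 kJ
  ΔH_A = 930 − 1042 = −112 kJ
Reaction B:
  Bonds broken (reactants):
    C-C: 2 × 358 = 716
    C-H: 8 × 422 = 3376
    C=C: 1 × 606 = 606
    H-H: 1 × 444 = 444
    Σ(broken) = 5142 kJ
  Bonds formed (products):
    C-C: 3 × 358 = 1074
    C-H: 10 × 422 = 4220
    Σ(formed) = 5294 kJ
  ΔH_B = 5142 − 5294 = −152 kJ
ΔH_A − ΔH_B = +40 kJ, so reaction B has the more negative ΔH; |ΔH_A − ΔH_B| = 40 kJ.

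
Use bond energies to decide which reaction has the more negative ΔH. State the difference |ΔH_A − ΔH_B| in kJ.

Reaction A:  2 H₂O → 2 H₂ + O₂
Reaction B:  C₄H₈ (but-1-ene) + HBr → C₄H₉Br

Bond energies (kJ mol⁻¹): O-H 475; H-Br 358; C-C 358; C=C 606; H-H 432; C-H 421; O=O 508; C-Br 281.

Reaction B, by 624 kJ

Reaction A:
  Bonds broken (reactants):
    O-H: 4 × 475 = 1900
    Σ(broken) = 1900 kJ
  Bonds formed (products):
    H-H: 2 × 432 = 864
    O=O: 1 × 508 = 508
    Σ(formed) = 1372 kJ
  ΔH_A = 1900 − 1372 = +528 kJ
Reaction B:
  Bonds broken (reactants):
    C-C: 2 × 358 = 716
    C-H: 8 × 421 = 3368
    C=C: 1 × 606 = 606
    H-Br: 1 × 358 = 358
    Σ(broken) = 5048 kJ
  Bonds formed (products):
    C-Br: 1 × 281 = 281
    C-C: 3 × 358 = 1074
    C-H: 9 × 421 = 3789
    Σ(formed) = 5144 kJ
  ΔH_B = 5048 − 5144 = −96 kJ
ΔH_A − ΔH_B = +624 kJ, so reaction B has the more negative ΔH; |ΔH_A − ΔH_B| = 624 kJ.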